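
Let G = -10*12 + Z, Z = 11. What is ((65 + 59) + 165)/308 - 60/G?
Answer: 49981/33572 ≈ 1.4888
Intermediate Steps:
G = -109 (G = -10*12 + 11 = -120 + 11 = -109)
((65 + 59) + 165)/308 - 60/G = ((65 + 59) + 165)/308 - 60/(-109) = (124 + 165)*(1/308) - 60*(-1/109) = 289*(1/308) + 60/109 = 289/308 + 60/109 = 49981/33572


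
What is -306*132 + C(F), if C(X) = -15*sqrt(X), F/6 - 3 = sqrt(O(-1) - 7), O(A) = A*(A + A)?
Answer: -40392 - 15*sqrt(18 + 6*I*sqrt(5)) ≈ -40459.0 - 22.375*I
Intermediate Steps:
O(A) = 2*A**2 (O(A) = A*(2*A) = 2*A**2)
F = 18 + 6*I*sqrt(5) (F = 18 + 6*sqrt(2*(-1)**2 - 7) = 18 + 6*sqrt(2*1 - 7) = 18 + 6*sqrt(2 - 7) = 18 + 6*sqrt(-5) = 18 + 6*(I*sqrt(5)) = 18 + 6*I*sqrt(5) ≈ 18.0 + 13.416*I)
-306*132 + C(F) = -306*132 - 15*sqrt(18 + 6*I*sqrt(5)) = -40392 - 15*sqrt(18 + 6*I*sqrt(5))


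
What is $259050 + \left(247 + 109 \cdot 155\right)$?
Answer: $276192$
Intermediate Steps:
$259050 + \left(247 + 109 \cdot 155\right) = 259050 + \left(247 + 16895\right) = 259050 + 17142 = 276192$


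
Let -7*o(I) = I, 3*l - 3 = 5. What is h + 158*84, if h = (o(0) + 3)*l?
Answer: 13280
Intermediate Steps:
l = 8/3 (l = 1 + (1/3)*5 = 1 + 5/3 = 8/3 ≈ 2.6667)
o(I) = -I/7
h = 8 (h = (-1/7*0 + 3)*(8/3) = (0 + 3)*(8/3) = 3*(8/3) = 8)
h + 158*84 = 8 + 158*84 = 8 + 13272 = 13280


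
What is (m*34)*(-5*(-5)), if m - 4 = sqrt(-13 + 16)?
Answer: 3400 + 850*sqrt(3) ≈ 4872.2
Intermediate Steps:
m = 4 + sqrt(3) (m = 4 + sqrt(-13 + 16) = 4 + sqrt(3) ≈ 5.7320)
(m*34)*(-5*(-5)) = ((4 + sqrt(3))*34)*(-5*(-5)) = (136 + 34*sqrt(3))*25 = 3400 + 850*sqrt(3)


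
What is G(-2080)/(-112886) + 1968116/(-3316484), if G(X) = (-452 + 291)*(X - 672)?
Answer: -211451742703/46798076603 ≈ -4.5184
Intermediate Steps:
G(X) = 108192 - 161*X (G(X) = -161*(-672 + X) = 108192 - 161*X)
G(-2080)/(-112886) + 1968116/(-3316484) = (108192 - 161*(-2080))/(-112886) + 1968116/(-3316484) = (108192 + 334880)*(-1/112886) + 1968116*(-1/3316484) = 443072*(-1/112886) - 492029/829121 = -221536/56443 - 492029/829121 = -211451742703/46798076603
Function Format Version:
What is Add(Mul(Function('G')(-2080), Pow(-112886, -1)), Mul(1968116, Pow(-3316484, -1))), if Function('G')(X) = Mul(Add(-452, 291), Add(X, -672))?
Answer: Rational(-211451742703, 46798076603) ≈ -4.5184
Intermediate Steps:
Function('G')(X) = Add(108192, Mul(-161, X)) (Function('G')(X) = Mul(-161, Add(-672, X)) = Add(108192, Mul(-161, X)))
Add(Mul(Function('G')(-2080), Pow(-112886, -1)), Mul(1968116, Pow(-3316484, -1))) = Add(Mul(Add(108192, Mul(-161, -2080)), Pow(-112886, -1)), Mul(1968116, Pow(-3316484, -1))) = Add(Mul(Add(108192, 334880), Rational(-1, 112886)), Mul(1968116, Rational(-1, 3316484))) = Add(Mul(443072, Rational(-1, 112886)), Rational(-492029, 829121)) = Add(Rational(-221536, 56443), Rational(-492029, 829121)) = Rational(-211451742703, 46798076603)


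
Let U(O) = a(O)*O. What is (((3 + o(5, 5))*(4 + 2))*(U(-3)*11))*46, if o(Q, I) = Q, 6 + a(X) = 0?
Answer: 437184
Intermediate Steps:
a(X) = -6 (a(X) = -6 + 0 = -6)
U(O) = -6*O
(((3 + o(5, 5))*(4 + 2))*(U(-3)*11))*46 = (((3 + 5)*(4 + 2))*(-6*(-3)*11))*46 = ((8*6)*(18*11))*46 = (48*198)*46 = 9504*46 = 437184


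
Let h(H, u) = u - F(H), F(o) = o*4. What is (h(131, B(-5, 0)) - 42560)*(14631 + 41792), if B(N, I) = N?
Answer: -2431210647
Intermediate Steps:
F(o) = 4*o
h(H, u) = u - 4*H
(h(131, B(-5, 0)) - 42560)*(14631 + 41792) = ((-5 - 4*131) - 42560)*(14631 + 41792) = ((-5 - 524) - 42560)*56423 = (-529 - 42560)*56423 = -43089*56423 = -2431210647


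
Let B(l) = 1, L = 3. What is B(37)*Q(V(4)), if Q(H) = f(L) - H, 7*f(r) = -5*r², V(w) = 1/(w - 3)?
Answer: -52/7 ≈ -7.4286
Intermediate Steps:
V(w) = 1/(-3 + w)
f(r) = -5*r²/7 (f(r) = (-5*r²)/7 = -5*r²/7)
Q(H) = -45/7 - H (Q(H) = -5/7*3² - H = -5/7*9 - H = -45/7 - H)
B(37)*Q(V(4)) = 1*(-45/7 - 1/(-3 + 4)) = 1*(-45/7 - 1/1) = 1*(-45/7 - 1*1) = 1*(-45/7 - 1) = 1*(-52/7) = -52/7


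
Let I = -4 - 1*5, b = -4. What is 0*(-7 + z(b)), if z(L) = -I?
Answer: 0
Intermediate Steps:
I = -9 (I = -4 - 5 = -9)
z(L) = 9 (z(L) = -1*(-9) = 9)
0*(-7 + z(b)) = 0*(-7 + 9) = 0*2 = 0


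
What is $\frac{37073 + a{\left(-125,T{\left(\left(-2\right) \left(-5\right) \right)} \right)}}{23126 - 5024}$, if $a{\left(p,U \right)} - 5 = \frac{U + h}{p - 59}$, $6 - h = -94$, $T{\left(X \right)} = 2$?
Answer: $\frac{3411125}{1665384} \approx 2.0483$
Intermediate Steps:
$h = 100$ ($h = 6 - -94 = 6 + 94 = 100$)
$a{\left(p,U \right)} = 5 + \frac{100 + U}{-59 + p}$ ($a{\left(p,U \right)} = 5 + \frac{U + 100}{p - 59} = 5 + \frac{100 + U}{-59 + p}$)
$\frac{37073 + a{\left(-125,T{\left(\left(-2\right) \left(-5\right) \right)} \right)}}{23126 - 5024} = \frac{37073 + \frac{-195 + 2 + 5 \left(-125\right)}{-59 - 125}}{23126 - 5024} = \frac{37073 + \frac{-195 + 2 - 625}{-184}}{18102} = \left(37073 - - \frac{409}{92}\right) \frac{1}{18102} = \left(37073 + \frac{409}{92}\right) \frac{1}{18102} = \frac{3411125}{92} \cdot \frac{1}{18102} = \frac{3411125}{1665384}$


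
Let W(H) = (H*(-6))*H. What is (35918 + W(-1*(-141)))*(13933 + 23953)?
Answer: -3158480048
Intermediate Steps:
W(H) = -6*H**2 (W(H) = (-6*H)*H = -6*H**2)
(35918 + W(-1*(-141)))*(13933 + 23953) = (35918 - 6*(-1*(-141))**2)*(13933 + 23953) = (35918 - 6*141**2)*37886 = (35918 - 6*19881)*37886 = (35918 - 119286)*37886 = -83368*37886 = -3158480048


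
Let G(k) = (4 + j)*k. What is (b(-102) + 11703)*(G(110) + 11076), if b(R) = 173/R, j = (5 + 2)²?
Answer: 10088934449/51 ≈ 1.9782e+8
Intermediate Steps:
j = 49 (j = 7² = 49)
G(k) = 53*k (G(k) = (4 + 49)*k = 53*k)
(b(-102) + 11703)*(G(110) + 11076) = (173/(-102) + 11703)*(53*110 + 11076) = (173*(-1/102) + 11703)*(5830 + 11076) = (-173/102 + 11703)*16906 = (1193533/102)*16906 = 10088934449/51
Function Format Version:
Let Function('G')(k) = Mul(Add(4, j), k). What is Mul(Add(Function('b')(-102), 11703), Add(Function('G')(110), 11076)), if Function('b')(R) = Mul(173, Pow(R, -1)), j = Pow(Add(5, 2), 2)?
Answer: Rational(10088934449, 51) ≈ 1.9782e+8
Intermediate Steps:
j = 49 (j = Pow(7, 2) = 49)
Function('G')(k) = Mul(53, k) (Function('G')(k) = Mul(Add(4, 49), k) = Mul(53, k))
Mul(Add(Function('b')(-102), 11703), Add(Function('G')(110), 11076)) = Mul(Add(Mul(173, Pow(-102, -1)), 11703), Add(Mul(53, 110), 11076)) = Mul(Add(Mul(173, Rational(-1, 102)), 11703), Add(5830, 11076)) = Mul(Add(Rational(-173, 102), 11703), 16906) = Mul(Rational(1193533, 102), 16906) = Rational(10088934449, 51)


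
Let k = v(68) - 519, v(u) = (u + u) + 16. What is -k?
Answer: 367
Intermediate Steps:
v(u) = 16 + 2*u (v(u) = 2*u + 16 = 16 + 2*u)
k = -367 (k = (16 + 2*68) - 519 = (16 + 136) - 519 = 152 - 519 = -367)
-k = -1*(-367) = 367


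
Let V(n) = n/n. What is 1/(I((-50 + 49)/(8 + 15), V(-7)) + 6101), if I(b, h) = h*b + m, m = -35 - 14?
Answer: 23/139195 ≈ 0.00016524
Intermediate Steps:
m = -49
V(n) = 1
I(b, h) = -49 + b*h (I(b, h) = h*b - 49 = b*h - 49 = -49 + b*h)
1/(I((-50 + 49)/(8 + 15), V(-7)) + 6101) = 1/((-49 + ((-50 + 49)/(8 + 15))*1) + 6101) = 1/((-49 - 1/23*1) + 6101) = 1/((-49 - 1/23) + 6101) = 1/(-1128/23 + 6101) = 1/(139195/23) = 23/139195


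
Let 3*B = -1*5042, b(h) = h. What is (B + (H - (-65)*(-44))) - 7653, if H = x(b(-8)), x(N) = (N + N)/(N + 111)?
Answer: -3767891/309 ≈ -12194.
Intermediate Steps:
x(N) = 2*N/(111 + N) (x(N) = (2*N)/(111 + N) = 2*N/(111 + N))
B = -5042/3 (B = (-1*5042)/3 = (⅓)*(-5042) = -5042/3 ≈ -1680.7)
H = -16/103 (H = 2*(-8)/(111 - 8) = 2*(-8)/103 = 2*(-8)*(1/103) = -16/103 ≈ -0.15534)
(B + (H - (-65)*(-44))) - 7653 = (-5042/3 + (-16/103 - (-65)*(-44))) - 7653 = (-5042/3 + (-16/103 - 1*2860)) - 7653 = (-5042/3 + (-16/103 - 2860)) - 7653 = (-5042/3 - 294596/103) - 7653 = -1403114/309 - 7653 = -3767891/309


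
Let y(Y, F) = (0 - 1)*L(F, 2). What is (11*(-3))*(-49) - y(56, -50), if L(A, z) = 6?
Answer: 1623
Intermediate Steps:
y(Y, F) = -6 (y(Y, F) = (0 - 1)*6 = -1*6 = -6)
(11*(-3))*(-49) - y(56, -50) = (11*(-3))*(-49) - 1*(-6) = -33*(-49) + 6 = 1617 + 6 = 1623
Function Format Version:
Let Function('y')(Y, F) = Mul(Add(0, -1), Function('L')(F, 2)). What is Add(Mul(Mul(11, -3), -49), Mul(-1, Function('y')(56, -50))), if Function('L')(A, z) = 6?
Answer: 1623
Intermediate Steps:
Function('y')(Y, F) = -6 (Function('y')(Y, F) = Mul(Add(0, -1), 6) = Mul(-1, 6) = -6)
Add(Mul(Mul(11, -3), -49), Mul(-1, Function('y')(56, -50))) = Add(Mul(Mul(11, -3), -49), Mul(-1, -6)) = Add(Mul(-33, -49), 6) = Add(1617, 6) = 1623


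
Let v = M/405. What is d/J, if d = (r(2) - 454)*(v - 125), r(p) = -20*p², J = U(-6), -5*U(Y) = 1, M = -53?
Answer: -9020684/27 ≈ -3.3410e+5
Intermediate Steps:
U(Y) = -⅕ (U(Y) = -⅕*1 = -⅕)
J = -⅕ ≈ -0.20000
v = -53/405 ≈ -0.13086
d = 9020684/135 (d = (-20*2² - 454)*(-53/405 - 125) = (-20*4 - 454)*(-50678/405) = (-80 - 454)*(-50678/405) = -534*(-50678/405) = 9020684/135 ≈ 66820.)
d/J = 9020684/(135*(-⅕)) = (9020684/135)*(-5) = -9020684/27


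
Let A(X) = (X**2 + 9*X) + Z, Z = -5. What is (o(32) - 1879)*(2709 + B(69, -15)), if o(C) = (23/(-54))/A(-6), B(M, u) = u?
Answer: -45557785/9 ≈ -5.0620e+6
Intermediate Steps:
A(X) = -5 + X**2 + 9*X (A(X) = (X**2 + 9*X) - 5 = -5 + X**2 + 9*X)
o(C) = 1/54 (o(C) = (23/(-54))/(-5 + (-6)**2 + 9*(-6)) = (23*(-1/54))/(-5 + 36 - 54) = -23/54/(-23) = -23/54*(-1/23) = 1/54)
(o(32) - 1879)*(2709 + B(69, -15)) = (1/54 - 1879)*(2709 - 15) = -101465/54*2694 = -45557785/9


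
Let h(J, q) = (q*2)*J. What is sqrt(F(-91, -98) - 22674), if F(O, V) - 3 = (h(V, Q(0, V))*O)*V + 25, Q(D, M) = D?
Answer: 13*I*sqrt(134) ≈ 150.49*I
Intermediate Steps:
h(J, q) = 2*J*q (h(J, q) = (2*q)*J = 2*J*q)
F(O, V) = 28 (F(O, V) = 3 + (((2*V*0)*O)*V + 25) = 3 + ((0*O)*V + 25) = 3 + (0*V + 25) = 3 + (0 + 25) = 3 + 25 = 28)
sqrt(F(-91, -98) - 22674) = sqrt(28 - 22674) = sqrt(-22646) = 13*I*sqrt(134)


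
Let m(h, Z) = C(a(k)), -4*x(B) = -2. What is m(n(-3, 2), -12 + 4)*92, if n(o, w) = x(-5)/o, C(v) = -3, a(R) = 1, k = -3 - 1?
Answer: -276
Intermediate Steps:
x(B) = ½ (x(B) = -¼*(-2) = ½)
k = -4
n(o, w) = 1/(2*o)
m(h, Z) = -3
m(n(-3, 2), -12 + 4)*92 = -3*92 = -276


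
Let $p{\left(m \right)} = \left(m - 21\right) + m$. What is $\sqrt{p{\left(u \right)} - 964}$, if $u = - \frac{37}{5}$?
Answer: $\frac{i \sqrt{24995}}{5} \approx 31.62 i$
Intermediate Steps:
$u = - \frac{37}{5}$ ($u = \left(-37\right) \frac{1}{5} = - \frac{37}{5} \approx -7.4$)
$p{\left(m \right)} = -21 + 2 m$ ($p{\left(m \right)} = \left(-21 + m\right) + m = -21 + 2 m$)
$\sqrt{p{\left(u \right)} - 964} = \sqrt{\left(-21 + 2 \left(- \frac{37}{5}\right)\right) - 964} = \sqrt{\left(-21 - \frac{74}{5}\right) - 964} = \sqrt{- \frac{179}{5} - 964} = \sqrt{- \frac{4999}{5}} = \frac{i \sqrt{24995}}{5}$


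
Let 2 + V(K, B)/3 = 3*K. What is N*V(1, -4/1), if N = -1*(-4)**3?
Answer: 192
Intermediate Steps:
N = 64 (N = -1*(-64) = 64)
V(K, B) = -6 + 9*K (V(K, B) = -6 + 3*(3*K) = -6 + 9*K)
N*V(1, -4/1) = 64*(-6 + 9*1) = 64*(-6 + 9) = 64*3 = 192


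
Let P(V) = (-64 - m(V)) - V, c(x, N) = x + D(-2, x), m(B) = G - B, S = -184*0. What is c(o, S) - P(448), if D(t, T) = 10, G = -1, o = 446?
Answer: 519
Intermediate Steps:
S = 0
m(B) = -1 - B
c(x, N) = 10 + x (c(x, N) = x + 10 = 10 + x)
P(V) = -63 (P(V) = (-64 - (-1 - V)) - V = (-64 + (1 + V)) - V = (-63 + V) - V = -63)
c(o, S) - P(448) = (10 + 446) - 1*(-63) = 456 + 63 = 519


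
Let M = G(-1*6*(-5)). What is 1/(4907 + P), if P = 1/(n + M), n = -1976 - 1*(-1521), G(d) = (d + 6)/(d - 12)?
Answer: 453/2222870 ≈ 0.00020379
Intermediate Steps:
G(d) = (6 + d)/(-12 + d)
M = 2 (M = (6 - 1*6*(-5))/(-12 - 1*6*(-5)) = (6 - 6*(-5))/(-12 - 6*(-5)) = (6 + 30)/(-12 + 30) = 36/18 = (1/18)*36 = 2)
n = -455 (n = -1976 + 1521 = -455)
P = -1/453 (P = 1/(-455 + 2) = 1/(-453) = -1/453 ≈ -0.0022075)
1/(4907 + P) = 1/(4907 - 1/453) = 1/(2222870/453) = 453/2222870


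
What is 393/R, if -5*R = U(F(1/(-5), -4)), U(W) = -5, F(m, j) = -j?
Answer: 393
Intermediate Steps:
R = 1 (R = -1/5*(-5) = 1)
393/R = 393/1 = 393*1 = 393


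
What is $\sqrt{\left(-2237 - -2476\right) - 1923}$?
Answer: $2 i \sqrt{421} \approx 41.037 i$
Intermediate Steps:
$\sqrt{\left(-2237 - -2476\right) - 1923} = \sqrt{\left(-2237 + 2476\right) - 1923} = \sqrt{239 - 1923} = \sqrt{-1684} = 2 i \sqrt{421}$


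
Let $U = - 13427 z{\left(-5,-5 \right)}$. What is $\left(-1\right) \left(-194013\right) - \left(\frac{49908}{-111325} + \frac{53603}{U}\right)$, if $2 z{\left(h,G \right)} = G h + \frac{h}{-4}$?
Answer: $\frac{6090087087216971}{31389976275} \approx 1.9401 \cdot 10^{5}$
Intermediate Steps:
$z{\left(h,G \right)} = - \frac{h}{8} + \frac{G h}{2}$ ($z{\left(h,G \right)} = \frac{G h + \frac{h}{-4}}{2} = \frac{G h + h \left(- \frac{1}{4}\right)}{2} = \frac{G h - \frac{h}{4}}{2} = \frac{- \frac{h}{4} + G h}{2} = - \frac{h}{8} + \frac{G h}{2}$)
$U = - \frac{1409835}{8}$ ($U = - 13427 \cdot \frac{1}{8} \left(-5\right) \left(-1 + 4 \left(-5\right)\right) = - 13427 \cdot \frac{1}{8} \left(-5\right) \left(-1 - 20\right) = - 13427 \cdot \frac{1}{8} \left(-5\right) \left(-21\right) = \left(-13427\right) \frac{105}{8} = - \frac{1409835}{8} \approx -1.7623 \cdot 10^{5}$)
$\left(-1\right) \left(-194013\right) - \left(\frac{49908}{-111325} + \frac{53603}{U}\right) = \left(-1\right) \left(-194013\right) - \left(\frac{49908}{-111325} + \frac{53603}{- \frac{1409835}{8}}\right) = 194013 - \left(49908 \left(- \frac{1}{111325}\right) + 53603 \left(- \frac{8}{1409835}\right)\right) = 194013 - \left(- \frac{49908}{111325} - \frac{428824}{1409835}\right) = 194013 - - \frac{23620175396}{31389976275} = 194013 + \frac{23620175396}{31389976275} = \frac{6090087087216971}{31389976275}$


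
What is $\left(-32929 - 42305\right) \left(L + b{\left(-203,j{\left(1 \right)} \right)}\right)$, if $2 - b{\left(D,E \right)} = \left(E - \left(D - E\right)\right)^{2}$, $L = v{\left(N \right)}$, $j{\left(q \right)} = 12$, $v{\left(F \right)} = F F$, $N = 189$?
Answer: $1189148604$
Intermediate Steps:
$v{\left(F \right)} = F^{2}$
$L = 35721$ ($L = 189^{2} = 35721$)
$b{\left(D,E \right)} = 2 - \left(- D + 2 E\right)^{2}$ ($b{\left(D,E \right)} = 2 - \left(E - \left(D - E\right)\right)^{2} = 2 - \left(- D + 2 E\right)^{2}$)
$\left(-32929 - 42305\right) \left(L + b{\left(-203,j{\left(1 \right)} \right)}\right) = \left(-32929 - 42305\right) \left(35721 + \left(2 - \left(-203 - 24\right)^{2}\right)\right) = - 75234 \left(35721 + \left(2 - \left(-203 - 24\right)^{2}\right)\right) = - 75234 \left(35721 + \left(2 - \left(-227\right)^{2}\right)\right) = - 75234 \left(35721 + \left(2 - 51529\right)\right) = - 75234 \left(35721 - 51527\right) = \left(-75234\right) \left(-15806\right) = 1189148604$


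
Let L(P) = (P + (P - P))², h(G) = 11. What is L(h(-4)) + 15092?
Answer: 15213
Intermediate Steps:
L(P) = P² (L(P) = (P + 0)² = P²)
L(h(-4)) + 15092 = 11² + 15092 = 121 + 15092 = 15213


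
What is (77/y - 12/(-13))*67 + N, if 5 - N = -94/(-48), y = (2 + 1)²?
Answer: 597271/936 ≈ 638.11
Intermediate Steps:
y = 9 (y = 3² = 9)
N = 73/24 (N = 5 - (-94)/(-48) = 5 - (-94)*(-1)/48 = 5 - 1*47/24 = 5 - 47/24 = 73/24 ≈ 3.0417)
(77/y - 12/(-13))*67 + N = (77/9 - 12/(-13))*67 + 73/24 = (77*(⅑) - 12*(-1/13))*67 + 73/24 = (77/9 + 12/13)*67 + 73/24 = (1109/117)*67 + 73/24 = 74303/117 + 73/24 = 597271/936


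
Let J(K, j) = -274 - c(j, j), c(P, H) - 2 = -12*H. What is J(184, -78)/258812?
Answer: -303/64703 ≈ -0.0046829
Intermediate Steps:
c(P, H) = 2 - 12*H
J(K, j) = -276 + 12*j (J(K, j) = -274 - (2 - 12*j) = -274 + (-2 + 12*j) = -276 + 12*j)
J(184, -78)/258812 = (-276 + 12*(-78))/258812 = (-276 - 936)*(1/258812) = -1212*1/258812 = -303/64703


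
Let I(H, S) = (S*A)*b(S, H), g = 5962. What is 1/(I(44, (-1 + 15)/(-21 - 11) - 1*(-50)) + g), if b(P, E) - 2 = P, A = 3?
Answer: 256/3488947 ≈ 7.3375e-5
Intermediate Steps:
b(P, E) = 2 + P
I(H, S) = 3*S*(2 + S) (I(H, S) = (S*3)*(2 + S) = (3*S)*(2 + S) = 3*S*(2 + S))
1/(I(44, (-1 + 15)/(-21 - 11) - 1*(-50)) + g) = 1/(3*((-1 + 15)/(-21 - 11) - 1*(-50))*(2 + ((-1 + 15)/(-21 - 11) - 1*(-50))) + 5962) = 1/(3*(14/(-32) + 50)*(2 + (14/(-32) + 50)) + 5962) = 1/(3*(14*(-1/32) + 50)*(2 + (14*(-1/32) + 50)) + 5962) = 1/(3*(-7/16 + 50)*(2 + (-7/16 + 50)) + 5962) = 1/(3*(793/16)*(2 + 793/16) + 5962) = 1/(3*(793/16)*(825/16) + 5962) = 1/(1962675/256 + 5962) = 1/(3488947/256) = 256/3488947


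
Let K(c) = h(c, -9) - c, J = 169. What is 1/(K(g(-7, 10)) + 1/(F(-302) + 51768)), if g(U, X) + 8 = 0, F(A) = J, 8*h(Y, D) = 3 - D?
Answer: 103874/986805 ≈ 0.10526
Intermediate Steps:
h(Y, D) = 3/8 - D/8 (h(Y, D) = (3 - D)/8 = 3/8 - D/8)
F(A) = 169
g(U, X) = -8 (g(U, X) = -8 + 0 = -8)
K(c) = 3/2 - c (K(c) = (3/8 - 1/8*(-9)) - c = (3/8 + 9/8) - c = 3/2 - c)
1/(K(g(-7, 10)) + 1/(F(-302) + 51768)) = 1/((3/2 - 1*(-8)) + 1/(169 + 51768)) = 1/((3/2 + 8) + 1/51937) = 1/(19/2 + 1/51937) = 1/(986805/103874) = 103874/986805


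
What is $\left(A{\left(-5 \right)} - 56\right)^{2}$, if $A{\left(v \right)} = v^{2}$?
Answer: $961$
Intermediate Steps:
$\left(A{\left(-5 \right)} - 56\right)^{2} = \left(\left(-5\right)^{2} - 56\right)^{2} = \left(25 - 56\right)^{2} = \left(-31\right)^{2} = 961$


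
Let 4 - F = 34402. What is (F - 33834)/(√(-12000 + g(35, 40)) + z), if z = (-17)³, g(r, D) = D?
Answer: 111741272/8049843 + 45488*I*√2990/8049843 ≈ 13.881 + 0.30899*I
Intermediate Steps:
z = -4913
F = -34398 (F = 4 - 1*34402 = 4 - 34402 = -34398)
(F - 33834)/(√(-12000 + g(35, 40)) + z) = (-34398 - 33834)/(√(-12000 + 40) - 4913) = -68232/(√(-11960) - 4913) = -68232/(2*I*√2990 - 4913) = -68232/(-4913 + 2*I*√2990)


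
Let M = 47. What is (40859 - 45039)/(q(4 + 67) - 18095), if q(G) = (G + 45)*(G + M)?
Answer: 4180/4407 ≈ 0.94849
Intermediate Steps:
q(G) = (45 + G)*(47 + G) (q(G) = (G + 45)*(G + 47) = (45 + G)*(47 + G))
(40859 - 45039)/(q(4 + 67) - 18095) = (40859 - 45039)/((2115 + (4 + 67)² + 92*(4 + 67)) - 18095) = -4180/((2115 + 71² + 92*71) - 18095) = -4180/((2115 + 5041 + 6532) - 18095) = -4180/(13688 - 18095) = -4180/(-4407) = -4180*(-1/4407) = 4180/4407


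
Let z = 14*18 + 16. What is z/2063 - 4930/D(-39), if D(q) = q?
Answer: 10181042/80457 ≈ 126.54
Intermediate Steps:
z = 268 (z = 252 + 16 = 268)
z/2063 - 4930/D(-39) = 268/2063 - 4930/(-39) = 268*(1/2063) - 4930*(-1/39) = 268/2063 + 4930/39 = 10181042/80457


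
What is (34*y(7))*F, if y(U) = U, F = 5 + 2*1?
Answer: 1666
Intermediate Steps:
F = 7 (F = 5 + 2 = 7)
(34*y(7))*F = (34*7)*7 = 238*7 = 1666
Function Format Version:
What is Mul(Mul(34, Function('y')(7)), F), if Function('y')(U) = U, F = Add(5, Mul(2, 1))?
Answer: 1666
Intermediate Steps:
F = 7 (F = Add(5, 2) = 7)
Mul(Mul(34, Function('y')(7)), F) = Mul(Mul(34, 7), 7) = Mul(238, 7) = 1666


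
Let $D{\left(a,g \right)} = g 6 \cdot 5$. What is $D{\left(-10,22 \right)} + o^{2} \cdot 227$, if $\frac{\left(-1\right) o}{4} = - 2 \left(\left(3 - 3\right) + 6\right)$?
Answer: $523668$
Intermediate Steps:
$D{\left(a,g \right)} = 30 g$ ($D{\left(a,g \right)} = 6 g 5 = 30 g$)
$o = 48$ ($o = - 4 \left(- 2 \left(\left(3 - 3\right) + 6\right)\right) = - 4 \left(- 2 \left(0 + 6\right)\right) = - 4 \left(\left(-2\right) 6\right) = \left(-4\right) \left(-12\right) = 48$)
$D{\left(-10,22 \right)} + o^{2} \cdot 227 = 30 \cdot 22 + 48^{2} \cdot 227 = 660 + 2304 \cdot 227 = 660 + 523008 = 523668$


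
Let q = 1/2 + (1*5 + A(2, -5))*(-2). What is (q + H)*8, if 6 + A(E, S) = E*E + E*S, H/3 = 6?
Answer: 260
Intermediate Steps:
H = 18 (H = 3*6 = 18)
A(E, S) = -6 + E² + E*S (A(E, S) = -6 + (E*E + E*S) = -6 + (E² + E*S) = -6 + E² + E*S)
q = 29/2 (q = 1/2 + (1*5 + (-6 + 2² + 2*(-5)))*(-2) = 1*(½) + (5 + (-6 + 4 - 10))*(-2) = ½ + (5 - 12)*(-2) = ½ - 7*(-2) = ½ + 14 = 29/2 ≈ 14.500)
(q + H)*8 = (29/2 + 18)*8 = (65/2)*8 = 260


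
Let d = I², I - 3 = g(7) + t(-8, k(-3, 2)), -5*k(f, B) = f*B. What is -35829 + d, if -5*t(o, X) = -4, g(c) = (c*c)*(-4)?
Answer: 27796/25 ≈ 1111.8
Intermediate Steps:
k(f, B) = -B*f/5 (k(f, B) = -f*B/5 = -B*f/5)
g(c) = -4*c² (g(c) = c²*(-4) = -4*c²)
t(o, X) = ⅘ (t(o, X) = -⅕*(-4) = ⅘)
I = -961/5 (I = 3 + (-4*7² + ⅘) = 3 + (-4*49 + ⅘) = 3 + (-196 + ⅘) = 3 - 976/5 = -961/5 ≈ -192.20)
d = 923521/25 (d = (-961/5)² = 923521/25 ≈ 36941.)
-35829 + d = -35829 + 923521/25 = 27796/25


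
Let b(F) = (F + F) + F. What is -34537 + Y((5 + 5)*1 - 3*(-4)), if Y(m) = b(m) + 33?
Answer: -34438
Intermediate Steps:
b(F) = 3*F (b(F) = 2*F + F = 3*F)
Y(m) = 33 + 3*m (Y(m) = 3*m + 33 = 33 + 3*m)
-34537 + Y((5 + 5)*1 - 3*(-4)) = -34537 + (33 + 3*((5 + 5)*1 - 3*(-4))) = -34537 + (33 + 3*(10*1 + 12)) = -34537 + (33 + 3*(10 + 12)) = -34537 + (33 + 3*22) = -34537 + (33 + 66) = -34537 + 99 = -34438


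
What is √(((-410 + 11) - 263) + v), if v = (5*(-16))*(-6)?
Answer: I*√182 ≈ 13.491*I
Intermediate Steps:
v = 480 (v = -80*(-6) = 480)
√(((-410 + 11) - 263) + v) = √(((-410 + 11) - 263) + 480) = √((-399 - 263) + 480) = √(-662 + 480) = √(-182) = I*√182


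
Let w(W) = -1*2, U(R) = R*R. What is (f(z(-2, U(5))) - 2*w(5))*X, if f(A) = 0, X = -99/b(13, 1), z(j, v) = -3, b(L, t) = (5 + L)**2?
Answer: -11/9 ≈ -1.2222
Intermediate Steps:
U(R) = R**2
X = -11/36 (X = -99/(5 + 13)**2 = -99/(18**2) = -99/324 = -99*1/324 = -11/36 ≈ -0.30556)
w(W) = -2
(f(z(-2, U(5))) - 2*w(5))*X = (0 - 2*(-2))*(-11/36) = (0 + 4)*(-11/36) = 4*(-11/36) = -11/9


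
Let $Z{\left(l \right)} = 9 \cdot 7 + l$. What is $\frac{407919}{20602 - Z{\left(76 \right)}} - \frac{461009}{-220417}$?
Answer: $\frac{33115303130}{1503464357} \approx 22.026$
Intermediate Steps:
$Z{\left(l \right)} = 63 + l$
$\frac{407919}{20602 - Z{\left(76 \right)}} - \frac{461009}{-220417} = \frac{407919}{20602 - \left(63 + 76\right)} - \frac{461009}{-220417} = \frac{407919}{20602 - 139} - - \frac{461009}{220417} = \frac{407919}{20602 - 139} + \frac{461009}{220417} = \frac{407919}{20463} + \frac{461009}{220417} = 407919 \cdot \frac{1}{20463} + \frac{461009}{220417} = \frac{135973}{6821} + \frac{461009}{220417} = \frac{33115303130}{1503464357}$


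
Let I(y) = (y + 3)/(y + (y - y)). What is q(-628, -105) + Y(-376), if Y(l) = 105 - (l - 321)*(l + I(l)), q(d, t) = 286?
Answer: -98132075/376 ≈ -2.6099e+5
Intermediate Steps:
I(y) = (3 + y)/y (I(y) = (3 + y)/(y + 0) = (3 + y)/y)
Y(l) = 105 - (-321 + l)*(l + (3 + l)/l) (Y(l) = 105 - (l - 321)*(l + (3 + l)/l) = 105 - (-321 + l)*(l + (3 + l)/l))
q(-628, -105) + Y(-376) = 286 + (423 - 1*(-376)² + 320*(-376) + 963/(-376)) = 286 + (423 - 1*141376 - 120320 + 963*(-1/376)) = 286 + (423 - 141376 - 120320 - 963/376) = 286 - 98239611/376 = -98132075/376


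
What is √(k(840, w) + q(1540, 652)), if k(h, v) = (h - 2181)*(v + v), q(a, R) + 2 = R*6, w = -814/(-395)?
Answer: I*√252285710/395 ≈ 40.211*I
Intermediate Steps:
w = 814/395 (w = -814*(-1/395) = 814/395 ≈ 2.0608)
q(a, R) = -2 + 6*R (q(a, R) = -2 + R*6 = -2 + 6*R)
k(h, v) = 2*v*(-2181 + h) (k(h, v) = (-2181 + h)*(2*v) = 2*v*(-2181 + h))
√(k(840, w) + q(1540, 652)) = √(2*(814/395)*(-2181 + 840) + (-2 + 6*652)) = √(2*(814/395)*(-1341) + (-2 + 3912)) = √(-2183148/395 + 3910) = √(-638698/395) = I*√252285710/395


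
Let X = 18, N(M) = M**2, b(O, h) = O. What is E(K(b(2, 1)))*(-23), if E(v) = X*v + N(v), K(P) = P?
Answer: -920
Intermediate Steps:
E(v) = v**2 + 18*v (E(v) = 18*v + v**2 = v**2 + 18*v)
E(K(b(2, 1)))*(-23) = (2*(18 + 2))*(-23) = (2*20)*(-23) = 40*(-23) = -920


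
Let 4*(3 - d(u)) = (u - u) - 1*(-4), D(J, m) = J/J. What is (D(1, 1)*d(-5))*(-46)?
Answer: -92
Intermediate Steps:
D(J, m) = 1
d(u) = 2 (d(u) = 3 - ((u - u) - 1*(-4))/4 = 3 - (0 + 4)/4 = 3 - ¼*4 = 3 - 1 = 2)
(D(1, 1)*d(-5))*(-46) = (1*2)*(-46) = 2*(-46) = -92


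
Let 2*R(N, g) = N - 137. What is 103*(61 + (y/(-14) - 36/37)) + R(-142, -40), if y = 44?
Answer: 2962737/518 ≈ 5719.6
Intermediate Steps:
R(N, g) = -137/2 + N/2 (R(N, g) = (N - 137)/2 = (-137 + N)/2 = -137/2 + N/2)
103*(61 + (y/(-14) - 36/37)) + R(-142, -40) = 103*(61 + (44/(-14) - 36/37)) + (-137/2 + (½)*(-142)) = 103*(61 + (44*(-1/14) - 36*1/37)) + (-137/2 - 71) = 103*(61 + (-22/7 - 36/37)) - 279/2 = 103*(61 - 1066/259) - 279/2 = 103*(14733/259) - 279/2 = 1517499/259 - 279/2 = 2962737/518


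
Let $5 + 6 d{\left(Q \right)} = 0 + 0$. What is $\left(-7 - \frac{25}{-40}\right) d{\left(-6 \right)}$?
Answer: $\frac{85}{16} \approx 5.3125$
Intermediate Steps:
$d{\left(Q \right)} = - \frac{5}{6}$ ($d{\left(Q \right)} = - \frac{5}{6} + \frac{0 + 0}{6} = - \frac{5}{6} + \frac{1}{6} \cdot 0 = - \frac{5}{6} + 0 = - \frac{5}{6}$)
$\left(-7 - \frac{25}{-40}\right) d{\left(-6 \right)} = \left(-7 - \frac{25}{-40}\right) \left(- \frac{5}{6}\right) = \left(-7 - - \frac{5}{8}\right) \left(- \frac{5}{6}\right) = \left(-7 + \frac{5}{8}\right) \left(- \frac{5}{6}\right) = \left(- \frac{51}{8}\right) \left(- \frac{5}{6}\right) = \frac{85}{16}$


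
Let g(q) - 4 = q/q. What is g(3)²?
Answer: 25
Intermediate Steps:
g(q) = 5 (g(q) = 4 + q/q = 4 + 1 = 5)
g(3)² = 5² = 25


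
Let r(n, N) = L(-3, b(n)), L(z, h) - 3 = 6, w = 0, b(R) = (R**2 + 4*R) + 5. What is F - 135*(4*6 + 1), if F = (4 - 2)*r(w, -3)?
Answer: -3357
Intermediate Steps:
b(R) = 5 + R**2 + 4*R
L(z, h) = 9 (L(z, h) = 3 + 6 = 9)
r(n, N) = 9
F = 18 (F = (4 - 2)*9 = 2*9 = 18)
F - 135*(4*6 + 1) = 18 - 135*(4*6 + 1) = 18 - 135*(24 + 1) = 18 - 135*25 = 18 - 3375 = -3357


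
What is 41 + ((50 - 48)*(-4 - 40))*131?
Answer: -11487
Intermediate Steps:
41 + ((50 - 48)*(-4 - 40))*131 = 41 + (2*(-44))*131 = 41 - 88*131 = 41 - 11528 = -11487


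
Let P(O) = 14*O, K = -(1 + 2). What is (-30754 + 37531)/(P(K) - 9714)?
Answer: -753/1084 ≈ -0.69465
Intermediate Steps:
K = -3 (K = -1*3 = -3)
(-30754 + 37531)/(P(K) - 9714) = (-30754 + 37531)/(14*(-3) - 9714) = 6777/(-42 - 9714) = 6777/(-9756) = 6777*(-1/9756) = -753/1084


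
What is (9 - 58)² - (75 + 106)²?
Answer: -30360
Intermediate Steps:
(9 - 58)² - (75 + 106)² = (-49)² - 1*181² = 2401 - 1*32761 = 2401 - 32761 = -30360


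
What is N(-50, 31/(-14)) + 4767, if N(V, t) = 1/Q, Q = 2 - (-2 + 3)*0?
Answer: 9535/2 ≈ 4767.5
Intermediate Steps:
Q = 2 (Q = 2 - 0 = 2 - 1*0 = 2 + 0 = 2)
N(V, t) = 1/2
N(-50, 31/(-14)) + 4767 = 1/2 + 4767 = 9535/2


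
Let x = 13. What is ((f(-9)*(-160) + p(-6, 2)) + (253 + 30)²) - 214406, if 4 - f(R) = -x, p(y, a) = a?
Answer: -137035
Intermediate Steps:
f(R) = 17 (f(R) = 4 - (-1)*13 = 4 - 1*(-13) = 4 + 13 = 17)
((f(-9)*(-160) + p(-6, 2)) + (253 + 30)²) - 214406 = ((17*(-160) + 2) + (253 + 30)²) - 214406 = ((-2720 + 2) + 283²) - 214406 = (-2718 + 80089) - 214406 = 77371 - 214406 = -137035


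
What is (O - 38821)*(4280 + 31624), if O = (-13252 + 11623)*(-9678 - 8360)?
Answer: 1053605788224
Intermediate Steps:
O = 29383902 (O = -1629*(-18038) = 29383902)
(O - 38821)*(4280 + 31624) = (29383902 - 38821)*(4280 + 31624) = 29345081*35904 = 1053605788224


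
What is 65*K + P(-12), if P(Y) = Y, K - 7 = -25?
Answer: -1182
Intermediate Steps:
K = -18 (K = 7 - 25 = -18)
65*K + P(-12) = 65*(-18) - 12 = -1170 - 12 = -1182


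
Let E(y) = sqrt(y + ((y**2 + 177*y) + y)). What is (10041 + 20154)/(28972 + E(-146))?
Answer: 437404770/419690801 - 30195*I*sqrt(4818)/839381602 ≈ 1.0422 - 0.0024969*I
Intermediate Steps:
E(y) = sqrt(y**2 + 179*y) (E(y) = sqrt(y + (y**2 + 178*y)) = sqrt(y**2 + 179*y))
(10041 + 20154)/(28972 + E(-146)) = (10041 + 20154)/(28972 + sqrt(-146*(179 - 146))) = 30195/(28972 + sqrt(-146*33)) = 30195/(28972 + sqrt(-4818)) = 30195/(28972 + I*sqrt(4818))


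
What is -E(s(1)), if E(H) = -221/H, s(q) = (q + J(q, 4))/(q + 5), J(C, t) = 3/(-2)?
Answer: -2652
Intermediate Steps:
J(C, t) = -3/2 (J(C, t) = 3*(-½) = -3/2)
s(q) = (-3/2 + q)/(5 + q) (s(q) = (q - 3/2)/(q + 5) = (-3/2 + q)/(5 + q))
-E(s(1)) = -(-221)/((-3/2 + 1)/(5 + 1)) = -(-221)/(-½/6) = -(-221)/((⅙)*(-½)) = -(-221)/(-1/12) = -(-221)*(-12) = -1*2652 = -2652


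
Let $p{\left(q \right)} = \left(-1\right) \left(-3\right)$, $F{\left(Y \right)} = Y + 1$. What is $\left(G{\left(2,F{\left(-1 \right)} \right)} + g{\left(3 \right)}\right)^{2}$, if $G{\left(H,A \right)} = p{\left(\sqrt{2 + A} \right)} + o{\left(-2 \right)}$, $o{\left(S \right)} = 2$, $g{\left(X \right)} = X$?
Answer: $64$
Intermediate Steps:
$F{\left(Y \right)} = 1 + Y$
$p{\left(q \right)} = 3$
$G{\left(H,A \right)} = 5$ ($G{\left(H,A \right)} = 3 + 2 = 5$)
$\left(G{\left(2,F{\left(-1 \right)} \right)} + g{\left(3 \right)}\right)^{2} = \left(5 + 3\right)^{2} = 8^{2} = 64$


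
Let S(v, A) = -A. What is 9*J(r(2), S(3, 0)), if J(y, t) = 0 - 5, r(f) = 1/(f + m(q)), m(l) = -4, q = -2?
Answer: -45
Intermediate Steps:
r(f) = 1/(-4 + f) (r(f) = 1/(f - 4) = 1/(-4 + f))
J(y, t) = -5
9*J(r(2), S(3, 0)) = 9*(-5) = -45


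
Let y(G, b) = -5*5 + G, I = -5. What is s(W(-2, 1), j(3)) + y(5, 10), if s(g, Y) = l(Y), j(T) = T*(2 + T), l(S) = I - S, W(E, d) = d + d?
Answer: -40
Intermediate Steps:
W(E, d) = 2*d
l(S) = -5 - S
s(g, Y) = -5 - Y
y(G, b) = -25 + G
s(W(-2, 1), j(3)) + y(5, 10) = (-5 - 3*(2 + 3)) + (-25 + 5) = (-5 - 3*5) - 20 = (-5 - 1*15) - 20 = (-5 - 15) - 20 = -20 - 20 = -40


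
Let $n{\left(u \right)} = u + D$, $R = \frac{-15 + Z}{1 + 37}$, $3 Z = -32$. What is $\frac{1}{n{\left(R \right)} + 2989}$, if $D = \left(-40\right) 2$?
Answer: $\frac{114}{331549} \approx 0.00034384$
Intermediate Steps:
$Z = - \frac{32}{3}$ ($Z = \frac{1}{3} \left(-32\right) = - \frac{32}{3} \approx -10.667$)
$D = -80$
$R = - \frac{77}{114}$ ($R = \frac{-15 - \frac{32}{3}}{1 + 37} = - \frac{77}{3 \cdot 38} = \left(- \frac{77}{3}\right) \frac{1}{38} = - \frac{77}{114} \approx -0.67544$)
$n{\left(u \right)} = -80 + u$ ($n{\left(u \right)} = u - 80 = -80 + u$)
$\frac{1}{n{\left(R \right)} + 2989} = \frac{1}{\left(-80 - \frac{77}{114}\right) + 2989} = \frac{1}{- \frac{9197}{114} + 2989} = \frac{1}{\frac{331549}{114}} = \frac{114}{331549}$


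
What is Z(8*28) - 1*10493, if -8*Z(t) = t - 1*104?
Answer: -10508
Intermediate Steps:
Z(t) = 13 - t/8 (Z(t) = -(t - 1*104)/8 = -(t - 104)/8 = -(-104 + t)/8 = 13 - t/8)
Z(8*28) - 1*10493 = (13 - 28) - 1*10493 = (13 - 1/8*224) - 10493 = (13 - 28) - 10493 = -15 - 10493 = -10508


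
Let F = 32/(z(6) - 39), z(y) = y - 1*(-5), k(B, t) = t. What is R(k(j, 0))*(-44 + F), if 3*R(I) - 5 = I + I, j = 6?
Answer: -1580/21 ≈ -75.238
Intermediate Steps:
R(I) = 5/3 + 2*I/3 (R(I) = 5/3 + (I + I)/3 = 5/3 + (2*I)/3 = 5/3 + 2*I/3)
z(y) = 5 + y (z(y) = y + 5 = 5 + y)
F = -8/7 (F = 32/((5 + 6) - 39) = 32/(11 - 39) = 32/(-28) = 32*(-1/28) = -8/7 ≈ -1.1429)
R(k(j, 0))*(-44 + F) = (5/3 + (⅔)*0)*(-44 - 8/7) = (5/3 + 0)*(-316/7) = (5/3)*(-316/7) = -1580/21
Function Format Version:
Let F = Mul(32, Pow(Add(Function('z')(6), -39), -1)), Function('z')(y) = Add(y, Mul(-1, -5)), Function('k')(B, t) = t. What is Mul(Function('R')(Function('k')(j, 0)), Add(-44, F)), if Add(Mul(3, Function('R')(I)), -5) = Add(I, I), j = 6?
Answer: Rational(-1580, 21) ≈ -75.238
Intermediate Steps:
Function('R')(I) = Add(Rational(5, 3), Mul(Rational(2, 3), I)) (Function('R')(I) = Add(Rational(5, 3), Mul(Rational(1, 3), Add(I, I))) = Add(Rational(5, 3), Mul(Rational(1, 3), Mul(2, I))) = Add(Rational(5, 3), Mul(Rational(2, 3), I)))
Function('z')(y) = Add(5, y) (Function('z')(y) = Add(y, 5) = Add(5, y))
F = Rational(-8, 7) (F = Mul(32, Pow(Add(Add(5, 6), -39), -1)) = Mul(32, Pow(Add(11, -39), -1)) = Mul(32, Pow(-28, -1)) = Mul(32, Rational(-1, 28)) = Rational(-8, 7) ≈ -1.1429)
Mul(Function('R')(Function('k')(j, 0)), Add(-44, F)) = Mul(Add(Rational(5, 3), Mul(Rational(2, 3), 0)), Add(-44, Rational(-8, 7))) = Mul(Add(Rational(5, 3), 0), Rational(-316, 7)) = Mul(Rational(5, 3), Rational(-316, 7)) = Rational(-1580, 21)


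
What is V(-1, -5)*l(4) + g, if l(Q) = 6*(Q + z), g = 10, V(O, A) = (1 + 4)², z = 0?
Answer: 610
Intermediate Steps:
V(O, A) = 25 (V(O, A) = 5² = 25)
l(Q) = 6*Q (l(Q) = 6*(Q + 0) = 6*Q)
V(-1, -5)*l(4) + g = 25*(6*4) + 10 = 25*24 + 10 = 600 + 10 = 610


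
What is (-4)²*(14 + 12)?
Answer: 416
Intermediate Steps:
(-4)²*(14 + 12) = 16*26 = 416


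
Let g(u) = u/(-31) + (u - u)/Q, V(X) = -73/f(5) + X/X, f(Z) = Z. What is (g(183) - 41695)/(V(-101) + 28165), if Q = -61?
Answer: -6463640/4363467 ≈ -1.4813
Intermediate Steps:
V(X) = -68/5 (V(X) = -73/5 + X/X = -73*⅕ + 1 = -73/5 + 1 = -68/5)
g(u) = -u/31 (g(u) = u/(-31) + (u - u)/(-61) = u*(-1/31) + 0*(-1/61) = -u/31 + 0 = -u/31)
(g(183) - 41695)/(V(-101) + 28165) = (-1/31*183 - 41695)/(-68/5 + 28165) = (-183/31 - 41695)/(140757/5) = -1292728/31*5/140757 = -6463640/4363467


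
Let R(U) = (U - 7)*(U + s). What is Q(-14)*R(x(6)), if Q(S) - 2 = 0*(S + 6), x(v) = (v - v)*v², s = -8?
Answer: 112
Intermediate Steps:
x(v) = 0 (x(v) = 0*v² = 0)
Q(S) = 2 (Q(S) = 2 + 0*(S + 6) = 2 + 0*(6 + S) = 2 + 0 = 2)
R(U) = (-8 + U)*(-7 + U) (R(U) = (U - 7)*(U - 8) = (-7 + U)*(-8 + U) = (-8 + U)*(-7 + U))
Q(-14)*R(x(6)) = 2*(56 + 0² - 15*0) = 2*(56 + 0 + 0) = 2*56 = 112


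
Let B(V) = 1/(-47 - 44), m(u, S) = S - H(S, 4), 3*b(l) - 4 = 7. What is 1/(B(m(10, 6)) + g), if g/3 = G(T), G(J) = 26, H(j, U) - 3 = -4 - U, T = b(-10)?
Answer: 91/7097 ≈ 0.012822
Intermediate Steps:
b(l) = 11/3 (b(l) = 4/3 + (⅓)*7 = 4/3 + 7/3 = 11/3)
T = 11/3 ≈ 3.6667
H(j, U) = -1 - U (H(j, U) = 3 + (-4 - U) = -1 - U)
m(u, S) = 5 + S (m(u, S) = S - (-1 - 1*4) = S - (-1 - 4) = S - 1*(-5) = S + 5 = 5 + S)
B(V) = -1/91 (B(V) = 1/(-91) = -1/91)
g = 78 (g = 3*26 = 78)
1/(B(m(10, 6)) + g) = 1/(-1/91 + 78) = 1/(7097/91) = 91/7097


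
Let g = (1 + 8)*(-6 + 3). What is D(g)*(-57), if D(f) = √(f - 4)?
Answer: -57*I*√31 ≈ -317.36*I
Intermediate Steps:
g = -27 (g = 9*(-3) = -27)
D(f) = √(-4 + f)
D(g)*(-57) = √(-4 - 27)*(-57) = √(-31)*(-57) = (I*√31)*(-57) = -57*I*√31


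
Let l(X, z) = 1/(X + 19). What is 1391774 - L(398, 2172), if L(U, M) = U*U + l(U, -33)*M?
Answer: 171437706/139 ≈ 1.2334e+6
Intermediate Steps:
l(X, z) = 1/(19 + X)
L(U, M) = U² + M/(19 + U) (L(U, M) = U*U + M/(19 + U) = U² + M/(19 + U))
1391774 - L(398, 2172) = 1391774 - (2172 + 398²*(19 + 398))/(19 + 398) = 1391774 - (2172 + 158404*417)/417 = 1391774 - (2172 + 66054468)/417 = 1391774 - 66056640/417 = 1391774 - 1*22018880/139 = 1391774 - 22018880/139 = 171437706/139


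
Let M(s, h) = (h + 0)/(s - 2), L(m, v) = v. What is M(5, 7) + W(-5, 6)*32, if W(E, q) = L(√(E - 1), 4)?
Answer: 391/3 ≈ 130.33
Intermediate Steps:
W(E, q) = 4
M(s, h) = h/(-2 + s)
M(5, 7) + W(-5, 6)*32 = 7/(-2 + 5) + 4*32 = 7/3 + 128 = 391/3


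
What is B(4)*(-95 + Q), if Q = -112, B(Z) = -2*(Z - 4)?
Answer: 0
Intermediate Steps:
B(Z) = 8 - 2*Z (B(Z) = -2*(-4 + Z) = 8 - 2*Z)
B(4)*(-95 + Q) = (8 - 2*4)*(-95 - 112) = (8 - 8)*(-207) = 0*(-207) = 0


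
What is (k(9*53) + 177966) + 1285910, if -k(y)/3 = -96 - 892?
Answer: 1466840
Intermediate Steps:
k(y) = 2964 (k(y) = -3*(-96 - 892) = -3*(-988) = 2964)
(k(9*53) + 177966) + 1285910 = (2964 + 177966) + 1285910 = 180930 + 1285910 = 1466840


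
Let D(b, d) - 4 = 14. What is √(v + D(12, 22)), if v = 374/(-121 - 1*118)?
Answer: 2*√234698/239 ≈ 4.0540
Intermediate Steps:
D(b, d) = 18 (D(b, d) = 4 + 14 = 18)
v = -374/239 (v = 374/(-121 - 118) = 374/(-239) = 374*(-1/239) = -374/239 ≈ -1.5649)
√(v + D(12, 22)) = √(-374/239 + 18) = √(3928/239) = 2*√234698/239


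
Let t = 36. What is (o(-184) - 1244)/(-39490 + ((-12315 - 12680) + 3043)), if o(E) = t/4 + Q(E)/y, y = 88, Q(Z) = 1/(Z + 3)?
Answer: 634551/31569296 ≈ 0.020100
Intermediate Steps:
Q(Z) = 1/(3 + Z)
o(E) = 9 + 1/(88*(3 + E)) (o(E) = 36/4 + 1/((3 + E)*88) = 36*(¼) + (1/88)/(3 + E) = 9 + 1/(88*(3 + E)))
(o(-184) - 1244)/(-39490 + ((-12315 - 12680) + 3043)) = ((2377 + 792*(-184))/(88*(3 - 184)) - 1244)/(-39490 + ((-12315 - 12680) + 3043)) = ((1/88)*(2377 - 145728)/(-181) - 1244)/(-39490 + (-24995 + 3043)) = ((1/88)*(-1/181)*(-143351) - 1244)/(-39490 - 21952) = (143351/15928 - 1244)/(-61442) = -19671081/15928*(-1/61442) = 634551/31569296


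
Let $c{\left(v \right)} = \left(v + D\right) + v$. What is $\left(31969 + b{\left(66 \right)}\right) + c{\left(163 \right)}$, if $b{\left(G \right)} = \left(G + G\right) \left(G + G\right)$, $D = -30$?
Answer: $49689$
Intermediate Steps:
$c{\left(v \right)} = -30 + 2 v$ ($c{\left(v \right)} = \left(v - 30\right) + v = \left(-30 + v\right) + v = -30 + 2 v$)
$b{\left(G \right)} = 4 G^{2}$ ($b{\left(G \right)} = 2 G 2 G = 4 G^{2}$)
$\left(31969 + b{\left(66 \right)}\right) + c{\left(163 \right)} = \left(31969 + 4 \cdot 66^{2}\right) + \left(-30 + 2 \cdot 163\right) = \left(31969 + 4 \cdot 4356\right) + \left(-30 + 326\right) = \left(31969 + 17424\right) + 296 = 49393 + 296 = 49689$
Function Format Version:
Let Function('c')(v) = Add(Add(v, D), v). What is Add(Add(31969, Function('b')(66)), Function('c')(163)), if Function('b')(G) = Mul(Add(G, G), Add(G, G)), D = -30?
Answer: 49689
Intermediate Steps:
Function('c')(v) = Add(-30, Mul(2, v)) (Function('c')(v) = Add(Add(v, -30), v) = Add(Add(-30, v), v) = Add(-30, Mul(2, v)))
Function('b')(G) = Mul(4, Pow(G, 2)) (Function('b')(G) = Mul(Mul(2, G), Mul(2, G)) = Mul(4, Pow(G, 2)))
Add(Add(31969, Function('b')(66)), Function('c')(163)) = Add(Add(31969, Mul(4, Pow(66, 2))), Add(-30, Mul(2, 163))) = Add(Add(31969, Mul(4, 4356)), Add(-30, 326)) = Add(Add(31969, 17424), 296) = Add(49393, 296) = 49689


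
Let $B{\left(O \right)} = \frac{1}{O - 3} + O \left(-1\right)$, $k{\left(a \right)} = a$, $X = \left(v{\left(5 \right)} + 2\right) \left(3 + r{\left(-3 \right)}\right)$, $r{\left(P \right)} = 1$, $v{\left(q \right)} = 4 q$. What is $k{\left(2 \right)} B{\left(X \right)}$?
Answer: $- \frac{14958}{85} \approx -175.98$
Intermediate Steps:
$X = 88$ ($X = \left(4 \cdot 5 + 2\right) \left(3 + 1\right) = \left(20 + 2\right) 4 = 22 \cdot 4 = 88$)
$B{\left(O \right)} = \frac{1}{-3 + O} - O$
$k{\left(2 \right)} B{\left(X \right)} = 2 \frac{1 - 88^{2} + 3 \cdot 88}{-3 + 88} = 2 \frac{1 - 7744 + 264}{85} = 2 \cdot \frac{1}{85} \left(-7479\right) = 2 \left(- \frac{7479}{85}\right) = - \frac{14958}{85}$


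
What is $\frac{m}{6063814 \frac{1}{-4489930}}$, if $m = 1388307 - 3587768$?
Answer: $\frac{4937712963865}{3031907} \approx 1.6286 \cdot 10^{6}$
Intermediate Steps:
$m = -2199461$ ($m = 1388307 - 3587768 = -2199461$)
$\frac{m}{6063814 \frac{1}{-4489930}} = - \frac{2199461}{6063814 \frac{1}{-4489930}} = - \frac{2199461}{6063814 \left(- \frac{1}{4489930}\right)} = - \frac{2199461}{- \frac{3031907}{2244965}} = \left(-2199461\right) \left(- \frac{2244965}{3031907}\right) = \frac{4937712963865}{3031907}$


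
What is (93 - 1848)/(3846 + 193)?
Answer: -1755/4039 ≈ -0.43451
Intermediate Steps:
(93 - 1848)/(3846 + 193) = -1755/4039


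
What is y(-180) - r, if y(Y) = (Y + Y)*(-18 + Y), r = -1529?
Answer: 72809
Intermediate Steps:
y(Y) = 2*Y*(-18 + Y) (y(Y) = (2*Y)*(-18 + Y) = 2*Y*(-18 + Y))
y(-180) - r = 2*(-180)*(-18 - 180) - 1*(-1529) = 2*(-180)*(-198) + 1529 = 71280 + 1529 = 72809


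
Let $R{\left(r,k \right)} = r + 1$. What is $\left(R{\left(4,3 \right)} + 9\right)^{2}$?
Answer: $196$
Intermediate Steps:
$R{\left(r,k \right)} = 1 + r$
$\left(R{\left(4,3 \right)} + 9\right)^{2} = \left(\left(1 + 4\right) + 9\right)^{2} = \left(5 + 9\right)^{2} = 14^{2} = 196$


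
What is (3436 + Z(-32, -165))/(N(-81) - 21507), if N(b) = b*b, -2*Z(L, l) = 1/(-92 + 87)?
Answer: -34361/149460 ≈ -0.22990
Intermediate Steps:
Z(L, l) = ⅒ (Z(L, l) = -1/(2*(-92 + 87)) = -½/(-5) = -½*(-⅕) = ⅒)
N(b) = b²
(3436 + Z(-32, -165))/(N(-81) - 21507) = (3436 + ⅒)/((-81)² - 21507) = 34361/(10*(6561 - 21507)) = (34361/10)/(-14946) = (34361/10)*(-1/14946) = -34361/149460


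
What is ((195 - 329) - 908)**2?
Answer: 1085764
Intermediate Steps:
((195 - 329) - 908)**2 = (-134 - 908)**2 = (-1042)**2 = 1085764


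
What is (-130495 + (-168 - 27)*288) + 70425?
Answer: -116230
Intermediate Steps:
(-130495 + (-168 - 27)*288) + 70425 = (-130495 - 195*288) + 70425 = (-130495 - 56160) + 70425 = -186655 + 70425 = -116230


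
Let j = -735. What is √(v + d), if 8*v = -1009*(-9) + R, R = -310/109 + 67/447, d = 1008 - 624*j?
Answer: √1093866420376893/48723 ≈ 678.81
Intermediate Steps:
d = 459648 (d = 1008 - 624*(-735) = 1008 + 458640 = 459648)
R = -131267/48723 (R = -310*1/109 + 67*(1/447) = -310/109 + 67/447 = -131267/48723 ≈ -2.6941)
v = 55290287/48723 (v = (-1009*(-9) - 131267/48723)/8 = (9081 - 131267/48723)/8 = (⅛)*(442322296/48723) = 55290287/48723 ≈ 1134.8)
√(v + d) = √(55290287/48723 + 459648) = √(22450719791/48723) = √1093866420376893/48723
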